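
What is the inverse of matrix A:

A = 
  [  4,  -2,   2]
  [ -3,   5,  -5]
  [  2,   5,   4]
det(A) = (4)·((5)(4) - (-5)(5)) - (-2)·((-3)(4) - (-5)(2)) + (2)·((-3)(5) - (5)(2))
  = (4)(45) - (-2)(-2) + (2)(-25)
  = 126
det(A) = 126 ≠ 0, so A is invertible.

Cofactors Cᵢⱼ = (-1)ⁱ⁺ʲ·Mᵢⱼ:
C = 
  [ 45,   2, -25]
  [ 18,  12, -24]
  [  0,  14,  14]

adj(A) = Cᵀ:
adj(A) = 
  [ 45,  18,   0]
  [  2,  12,  14]
  [-25, -24,  14]

A⁻¹ = (1/126) · adj(A):
A⁻¹ = 
  [   5/14,     1/7,       0]
  [   1/63,    2/21,     1/9]
  [-25/126,   -4/21,     1/9]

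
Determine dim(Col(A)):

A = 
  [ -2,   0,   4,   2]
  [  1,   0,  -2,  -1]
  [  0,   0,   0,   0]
dim(Col(A)) = 1

Row reduce:
R2 → R2 + (1/2)·R1
REF = 
  [ -2,   0,   4,   2]
  [  0,   0,   0,   0]
  [  0,   0,   0,   0]
Pivot columns: 1 → 1 pivot.
dim(Col(A)) = number of pivot columns = 1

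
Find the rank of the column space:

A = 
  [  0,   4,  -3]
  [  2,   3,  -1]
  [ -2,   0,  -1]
Row reduce:
Swap R1 ↔ R2
R3 → R3 + (1)·R1
R3 → R3 - (3/4)·R2
REF = 
  [  2,   3,  -1]
  [  0,   4,  -3]
  [  0,   0, 1/4]
Pivot columns: 1, 2, 3 → 3 pivots.
dim(Col(A)) = number of pivot columns = 3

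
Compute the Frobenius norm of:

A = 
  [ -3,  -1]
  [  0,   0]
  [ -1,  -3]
||A||_F = 4.472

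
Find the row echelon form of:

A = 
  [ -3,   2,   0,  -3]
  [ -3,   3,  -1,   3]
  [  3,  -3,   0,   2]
Row operations:
R2 → R2 - (1)·R1
R3 → R3 + (1)·R1
R3 → R3 + (1)·R2

Resulting echelon form:
REF = 
  [ -3,   2,   0,  -3]
  [  0,   1,  -1,   6]
  [  0,   0,  -1,   5]

Rank = 3 (number of non-zero pivot rows).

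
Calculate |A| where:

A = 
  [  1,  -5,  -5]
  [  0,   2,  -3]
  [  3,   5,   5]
Cofactor expansion along row 1:
det(A) = (1)·((2)(5) - (-3)(5)) - (-5)·((0)(5) - (-3)(3)) + (-5)·((0)(5) - (2)(3))
  = (1)(25) - (-5)(9) + (-5)(-6)
  = 100

det(A) = 100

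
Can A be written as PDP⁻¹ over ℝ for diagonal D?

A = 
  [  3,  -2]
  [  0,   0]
Yes

tr(A) = 3, det(A) = 0
Characteristic polynomial: λ² - tr(A)λ + det(A) = λ² - 3λ
λ² - 3λ = λ(λ - 3)
Eigenvalues: 3, 0
λ=0: alg. mult. = 1, geom. mult. = 2 - rank(A - (0)I) = 2 - 1 = 1
λ=3: alg. mult. = 1, geom. mult. = 2 - rank(A - (3)I) = 2 - 1 = 1
Sum of geometric multiplicities equals n, so A has n independent eigenvectors.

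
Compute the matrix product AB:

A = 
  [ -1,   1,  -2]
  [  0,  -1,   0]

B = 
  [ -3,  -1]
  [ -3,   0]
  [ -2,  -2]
AB = 
  [  4,   5]
  [  3,   0]

A is 2×3 and B is 3×2, so AB is 2×2. Each entry is (row of A)·(column of B):
AB[1,1] = (-1)(-3) + (1)(-3) + (-2)(-2) = 4
AB[1,2] = (-1)(-1) + (1)(0) + (-2)(-2) = 5
AB[2,1] = (0)(-3) + (-1)(-3) + (0)(-2) = 3
AB[2,2] = (0)(-1) + (-1)(0) + (0)(-2) = 0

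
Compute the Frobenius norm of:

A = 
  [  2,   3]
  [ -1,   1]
||A||_F = 3.873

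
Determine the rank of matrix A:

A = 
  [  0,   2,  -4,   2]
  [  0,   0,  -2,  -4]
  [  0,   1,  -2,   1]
Row reduce:
R3 → R3 - (1/2)·R1
REF = 
  [  0,   2,  -4,   2]
  [  0,   0,  -2,  -4]
  [  0,   0,   0,   0]
Pivot columns: 2, 3 → 2 pivots.

rank(A) = 2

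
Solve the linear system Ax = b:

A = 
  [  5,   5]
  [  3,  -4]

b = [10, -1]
x = [1, 1]

Row reduce the augmented matrix [A|b]:
R2 → R2 - (3/5)·R1
REF = 
  [  5,   5,  10]
  [  0,  -7,  -7]

Back-substitution:
x₂ = (-7) / (-7) = 1
x₁ = (10 - (5)(1)) / 5 = 1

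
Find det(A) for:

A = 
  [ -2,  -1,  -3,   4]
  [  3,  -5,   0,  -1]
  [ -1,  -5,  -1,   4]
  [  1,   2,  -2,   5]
Cofactor expansion along row 1: det(A) = a₁₁M₁₁ - a₁₂M₁₂ + a₁₃M₁₃ - a₁₄M₁₄

M₁₁ = det[[-5, 0, -1]; [-5, -1, 4]; [2, -2, 5]]
  = (-5)·((-1)(5) - (4)(-2)) - (0)·((-5)(5) - (4)(2)) + (-1)·((-5)(-2) - (-1)(2))
  = (-5)(3) - (0)(-33) + (-1)(12)
  = -27
M₁₂ = det[[3, 0, -1]; [-1, -1, 4]; [1, -2, 5]]
  = (3)·((-1)(5) - (4)(-2)) - (0)·((-1)(5) - (4)(1)) + (-1)·((-1)(-2) - (-1)(1))
  = (3)(3) - (0)(-9) + (-1)(3)
  = 6
M₁₃ = det[[3, -5, -1]; [-1, -5, 4]; [1, 2, 5]]
  = (3)·((-5)(5) - (4)(2)) - (-5)·((-1)(5) - (4)(1)) + (-1)·((-1)(2) - (-5)(1))
  = (3)(-33) - (-5)(-9) + (-1)(3)
  = -147
M₁₄ = det[[3, -5, 0]; [-1, -5, -1]; [1, 2, -2]]
  = (3)·((-5)(-2) - (-1)(2)) - (-5)·((-1)(-2) - (-1)(1)) + (0)·((-1)(2) - (-5)(1))
  = (3)(12) - (-5)(3) + (0)(3)
  = 51

det(A) = (-2)(-27) - (-1)(6) + (-3)(-147) - (4)(51) = 297

det(A) = 297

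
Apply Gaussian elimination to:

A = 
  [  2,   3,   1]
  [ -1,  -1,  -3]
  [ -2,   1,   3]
Row operations:
R2 → R2 + (1/2)·R1
R3 → R3 + (1)·R1
R3 → R3 - (8)·R2

Resulting echelon form:
REF = 
  [   2,    3,    1]
  [   0,  1/2, -5/2]
  [   0,    0,   24]

Rank = 3 (number of non-zero pivot rows).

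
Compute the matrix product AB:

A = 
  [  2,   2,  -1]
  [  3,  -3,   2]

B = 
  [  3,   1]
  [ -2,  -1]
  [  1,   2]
A is 2×3 and B is 3×2, so AB is 2×2. Each entry is (row of A)·(column of B):
AB[1,1] = (2)(3) + (2)(-2) + (-1)(1) = 1
AB[1,2] = (2)(1) + (2)(-1) + (-1)(2) = -2
AB[2,1] = (3)(3) + (-3)(-2) + (2)(1) = 17
AB[2,2] = (3)(1) + (-3)(-1) + (2)(2) = 10

AB = 
  [  1,  -2]
  [ 17,  10]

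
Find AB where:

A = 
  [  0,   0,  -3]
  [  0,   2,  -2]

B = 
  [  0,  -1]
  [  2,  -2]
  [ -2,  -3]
AB = 
  [  6,   9]
  [  8,   2]

A is 2×3 and B is 3×2, so AB is 2×2. Each entry is (row of A)·(column of B):
AB[1,1] = (0)(0) + (0)(2) + (-3)(-2) = 6
AB[1,2] = (0)(-1) + (0)(-2) + (-3)(-3) = 9
AB[2,1] = (0)(0) + (2)(2) + (-2)(-2) = 8
AB[2,2] = (0)(-1) + (2)(-2) + (-2)(-3) = 2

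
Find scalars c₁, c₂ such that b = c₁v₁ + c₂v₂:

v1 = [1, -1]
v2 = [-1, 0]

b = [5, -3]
c1 = 3, c2 = -2

b = 3·v1 + -2·v2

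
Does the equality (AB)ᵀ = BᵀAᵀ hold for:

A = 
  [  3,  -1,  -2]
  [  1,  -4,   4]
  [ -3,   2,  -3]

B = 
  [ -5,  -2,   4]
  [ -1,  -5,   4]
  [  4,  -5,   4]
Yes

(AB)ᵀ = 
  [-22,  15,   1]
  [  9,  -2,  11]
  [  0,   4, -16]

BᵀAᵀ = 
  [-22,  15,   1]
  [  9,  -2,  11]
  [  0,   4, -16]

Both sides are equal — this is the standard identity (AB)ᵀ = BᵀAᵀ, which holds for all A, B.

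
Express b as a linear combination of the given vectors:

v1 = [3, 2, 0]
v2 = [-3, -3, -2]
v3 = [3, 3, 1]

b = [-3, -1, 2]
c1 = -2, c2 = -1, c3 = 0

b = -2·v1 + -1·v2 + 0·v3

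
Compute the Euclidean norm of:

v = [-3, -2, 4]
5.385

||v||₂ = √((-3)² + (-2)² + (4)²) = √29 = 5.385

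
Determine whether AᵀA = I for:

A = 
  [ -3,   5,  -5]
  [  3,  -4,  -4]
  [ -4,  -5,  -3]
No

AᵀA = 
  [ 34,  -7,  15]
  [ -7,  66,   6]
  [ 15,   6,  50]
≠ I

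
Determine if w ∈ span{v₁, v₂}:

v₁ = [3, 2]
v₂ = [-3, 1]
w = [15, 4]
Yes

Form the augmented matrix and row-reduce:
[v₁|v₂|w] = 
  [  3,  -3,  15]
  [  2,   1,   4]
R2 → R2 - (2/3)·R1
REF = 
  [  3,  -3,  15]
  [  0,   3,  -6]

No row of the form [0 0 | nonzero], so the system is consistent. Back-substitution gives c₁ = 3, c₂ = -2: w = (3)·v₁ + (-2)·v₂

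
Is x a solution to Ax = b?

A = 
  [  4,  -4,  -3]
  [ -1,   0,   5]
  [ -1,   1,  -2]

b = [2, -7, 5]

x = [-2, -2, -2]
No

Ax = [6, -8, 4] ≠ b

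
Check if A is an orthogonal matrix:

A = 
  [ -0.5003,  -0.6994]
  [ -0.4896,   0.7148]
No

AᵀA = 
  [  0.4900,  -0.0001]
  [ -0.0001,   1.0001]
≠ I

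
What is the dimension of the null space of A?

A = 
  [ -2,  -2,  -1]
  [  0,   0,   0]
nullity(A) = 2

Row reduce:
(no row operations needed)
REF = 
  [ -2,  -2,  -1]
  [  0,   0,   0]
Pivot columns: 1 → 1 pivot.
rank(A) = 1, so nullity(A) = 3 - 1 = 2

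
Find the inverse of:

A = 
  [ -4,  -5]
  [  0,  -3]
det(A) = (-4)(-3) - (-5)(0) = 12
For a 2×2 matrix, A⁻¹ = (1/det(A)) · [[d, -b], [-c, a]]
    = (1/12) · [[-3, 5], [0, -4]]

A⁻¹ = 
  [-1/4, 5/12]
  [   0, -1/3]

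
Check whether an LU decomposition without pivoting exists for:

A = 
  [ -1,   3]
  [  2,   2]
Yes.
A[1,1] = -1 ≠ 0, so Gaussian elimination proceeds without a row swap: multiplier ℓ₂₁ = (2)/(-1) = -2, and U[2,2] = 2 - (-2)(3) = 8.
L = 
  [  1,   0]
  [ -2,   1]
U = 
  [ -1,   3]
  [  0,   8]
Check row 2 of LU: [(-2)(-1), (-2)(3) + 8] = [2, 2] = row 2 of A ✓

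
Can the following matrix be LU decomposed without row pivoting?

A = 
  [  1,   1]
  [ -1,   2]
Yes.
A[1,1] = 1 ≠ 0, so Gaussian elimination proceeds without a row swap: multiplier ℓ₂₁ = (-1)/(1) = -1, and U[2,2] = 2 - (-1)(1) = 3.
L = 
  [  1,   0]
  [ -1,   1]
U = 
  [  1,   1]
  [  0,   3]
Check row 2 of LU: [(-1)(1), (-1)(1) + 3] = [-1, 2] = row 2 of A ✓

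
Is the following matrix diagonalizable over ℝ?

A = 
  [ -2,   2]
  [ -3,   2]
No

tr(A) = 0, det(A) = 2
Characteristic polynomial: λ² - tr(A)λ + det(A) = λ² + 2
λ² + 2 = 0  ⇒  λ = (0 ± √((0)² - 4·(2)))/2 = (0 ± √(-8))/2
  = i√2,  -i√2
Eigenvalues: i√2, -i√2  (≈ 0 + 1.414i, 0 - 1.414i)
Has complex eigenvalues (not diagonalizable over ℝ).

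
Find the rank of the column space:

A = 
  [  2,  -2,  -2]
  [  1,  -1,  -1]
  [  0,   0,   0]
dim(Col(A)) = 1

Row reduce:
R2 → R2 - (1/2)·R1
REF = 
  [  2,  -2,  -2]
  [  0,   0,   0]
  [  0,   0,   0]
Pivot columns: 1 → 1 pivot.
dim(Col(A)) = number of pivot columns = 1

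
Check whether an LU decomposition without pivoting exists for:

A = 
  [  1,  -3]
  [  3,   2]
Yes.
A[1,1] = 1 ≠ 0, so Gaussian elimination proceeds without a row swap: multiplier ℓ₂₁ = (3)/(1) = 3, and U[2,2] = 2 - (3)(-3) = 11.
L = 
  [  1,   0]
  [  3,   1]
U = 
  [  1,  -3]
  [  0,  11]
Check row 2 of LU: [(3)(1), (3)(-3) + 11] = [3, 2] = row 2 of A ✓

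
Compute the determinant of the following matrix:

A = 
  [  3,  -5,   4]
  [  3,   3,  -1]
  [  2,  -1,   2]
19

Cofactor expansion along row 1:
det(A) = (3)·((3)(2) - (-1)(-1)) - (-5)·((3)(2) - (-1)(2)) + (4)·((3)(-1) - (3)(2))
  = (3)(5) - (-5)(8) + (4)(-9)
  = 19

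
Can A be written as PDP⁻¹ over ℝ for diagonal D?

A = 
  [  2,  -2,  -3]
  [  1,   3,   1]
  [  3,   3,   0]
No

Characteristic polynomial: det(λI - A) = λ³ - 5λ² + 14λ - 6
By the rational root theorem any rational root is an integer dividing 6; none of those is a root, so p(λ) has no rational roots and hence (being an irreducible cubic) no repeated roots.
Discriminant of the cubic: Δ = -2488
Δ < 0 ⇒ one real eigenvalue and a complex-conjugate pair: λ ≈ 2.244 + 2.582i, 2.244 - 2.582i, 0.5129
Has complex eigenvalues (not diagonalizable over ℝ).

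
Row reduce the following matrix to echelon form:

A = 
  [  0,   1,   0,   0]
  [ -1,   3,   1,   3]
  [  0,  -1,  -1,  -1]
Row operations:
Swap R1 ↔ R2
R3 → R3 + (1)·R2

Resulting echelon form:
REF = 
  [ -1,   3,   1,   3]
  [  0,   1,   0,   0]
  [  0,   0,  -1,  -1]

Rank = 3 (number of non-zero pivot rows).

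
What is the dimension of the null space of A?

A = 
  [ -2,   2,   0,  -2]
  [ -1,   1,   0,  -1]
nullity(A) = 3

Row reduce:
R2 → R2 - (1/2)·R1
REF = 
  [ -2,   2,   0,  -2]
  [  0,   0,   0,   0]
Pivot columns: 1 → 1 pivot.
rank(A) = 1, so nullity(A) = 4 - 1 = 3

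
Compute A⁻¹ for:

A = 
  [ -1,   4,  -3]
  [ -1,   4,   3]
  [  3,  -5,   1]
det(A) = (-1)·((4)(1) - (3)(-5)) - (4)·((-1)(1) - (3)(3)) + (-3)·((-1)(-5) - (4)(3))
  = (-1)(19) - (4)(-10) + (-3)(-7)
  = 42
det(A) = 42 ≠ 0, so A is invertible.

Cofactors Cᵢⱼ = (-1)ⁱ⁺ʲ·Mᵢⱼ:
C = 
  [ 19,  10,  -7]
  [ 11,   8,   7]
  [ 24,   6,   0]

adj(A) = Cᵀ:
adj(A) = 
  [ 19,  11,  24]
  [ 10,   8,   6]
  [ -7,   7,   0]

A⁻¹ = (1/42) · adj(A):
A⁻¹ = 
  [19/42, 11/42,   4/7]
  [ 5/21,  4/21,   1/7]
  [ -1/6,   1/6,     0]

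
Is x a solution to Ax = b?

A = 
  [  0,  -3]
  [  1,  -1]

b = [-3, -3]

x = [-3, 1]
No

Ax = [-3, -4] ≠ b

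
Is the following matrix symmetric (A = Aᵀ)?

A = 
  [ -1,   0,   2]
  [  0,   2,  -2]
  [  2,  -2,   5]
Yes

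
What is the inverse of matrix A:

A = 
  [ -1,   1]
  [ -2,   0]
det(A) = (-1)(0) - (1)(-2) = 2
For a 2×2 matrix, A⁻¹ = (1/det(A)) · [[d, -b], [-c, a]]
    = (1/2) · [[0, -1], [2, -1]]

A⁻¹ = 
  [   0, -1/2]
  [   1, -1/2]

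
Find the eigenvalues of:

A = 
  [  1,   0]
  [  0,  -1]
tr(A) = 0, det(A) = -1
Characteristic polynomial: λ² - tr(A)λ + det(A) = λ² - 1
λ² - 1 = (λ + 1)(λ - 1)

λ = 1, -1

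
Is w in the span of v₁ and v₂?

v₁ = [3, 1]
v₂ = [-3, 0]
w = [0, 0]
Yes

Form the augmented matrix and row-reduce:
[v₁|v₂|w] = 
  [  3,  -3,   0]
  [  1,   0,   0]
R2 → R2 - (1/3)·R1
REF = 
  [  3,  -3,   0]
  [  0,   1,   0]

No row of the form [0 0 | nonzero], so the system is consistent. Back-substitution gives c₁ = 0, c₂ = 0: w = (0)·v₁ + (0)·v₂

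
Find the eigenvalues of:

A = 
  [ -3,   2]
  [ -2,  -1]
tr(A) = -4, det(A) = 7
Characteristic polynomial: λ² - tr(A)λ + det(A) = λ² + 4λ + 7
λ² + 4λ + 7 = 0  ⇒  λ = (-4 ± √((4)² - 4·(7)))/2 = (-4 ± √(-12))/2
  = -2 + i√3,  -2 - i√3

λ = -2 + i√3, -2 - i√3  (≈ -2 + 1.732i, -2 - 1.732i)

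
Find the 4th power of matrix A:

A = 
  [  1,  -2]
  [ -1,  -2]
A² = A·A:
A²[1,1] = (1)(1) + (-2)(-1) = 3
A²[1,2] = (1)(-2) + (-2)(-2) = 2
A²[2,1] = (-1)(1) + (-2)(-1) = 1
A²[2,2] = (-1)(-2) + (-2)(-2) = 6
A² = 
  [  3,   2]
  [  1,   6]

A^3 = A^2·A:
A^3[1,1] = (3)(1) + (2)(-1) = 1
A^3[1,2] = (3)(-2) + (2)(-2) = -10
A^3[2,1] = (1)(1) + (6)(-1) = -5
A^3[2,2] = (1)(-2) + (6)(-2) = -14
A^3 = 
  [  1, -10]
  [ -5, -14]

A^4 = A^3·A:
A^4[1,1] = (1)(1) + (-10)(-1) = 11
A^4[1,2] = (1)(-2) + (-10)(-2) = 18
A^4[2,1] = (-5)(1) + (-14)(-1) = 9
A^4[2,2] = (-5)(-2) + (-14)(-2) = 38
A^4 = 
  [ 11,  18]
  [  9,  38]

Therefore
A^4 = 
  [ 11,  18]
  [  9,  38]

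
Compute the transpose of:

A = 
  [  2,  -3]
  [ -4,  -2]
Aᵀ = 
  [  2,  -4]
  [ -3,  -2]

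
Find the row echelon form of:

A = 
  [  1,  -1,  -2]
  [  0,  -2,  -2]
Row operations:
No row operations needed (already in echelon form).

Resulting echelon form:
REF = 
  [  1,  -1,  -2]
  [  0,  -2,  -2]

Rank = 2 (number of non-zero pivot rows).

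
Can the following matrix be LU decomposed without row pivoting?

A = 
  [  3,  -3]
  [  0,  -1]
Yes.
A[1,1] = 3 ≠ 0, so Gaussian elimination proceeds without a row swap: multiplier ℓ₂₁ = (0)/(3) = 0, and U[2,2] = -1 - (0)(-3) = -1.
L = 
  [  1,   0]
  [  0,   1]
U = 
  [  3,  -3]
  [  0,  -1]
Check row 2 of LU: [(0)(3), (0)(-3) + (-1)] = [0, -1] = row 2 of A ✓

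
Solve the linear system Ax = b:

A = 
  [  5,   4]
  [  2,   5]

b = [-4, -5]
Row reduce the augmented matrix [A|b]:
R2 → R2 - (2/5)·R1
REF = 
  [    5,     4,    -4]
  [    0,  17/5, -17/5]

Back-substitution:
x₂ = (-17/5) / (17/5) = -1
x₁ = (-4 - (4)(-1)) / 5 = 0

x = [0, -1]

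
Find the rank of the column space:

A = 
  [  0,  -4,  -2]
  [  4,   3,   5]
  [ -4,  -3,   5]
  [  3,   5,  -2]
dim(Col(A)) = 3

Row reduce:
Swap R1 ↔ R2
R3 → R3 + (1)·R1
R4 → R4 - (3/4)·R1
R4 → R4 + (11/16)·R2
R4 → R4 + (57/80)·R3
REF = 
  [  4,   3,   5]
  [  0,  -4,  -2]
  [  0,   0,  10]
  [  0,   0,   0]
Pivot columns: 1, 2, 3 → 3 pivots.
dim(Col(A)) = number of pivot columns = 3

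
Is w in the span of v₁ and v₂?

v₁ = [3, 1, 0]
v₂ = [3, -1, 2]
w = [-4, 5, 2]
No

Form the augmented matrix and row-reduce:
[v₁|v₂|w] = 
  [  3,   3,  -4]
  [  1,  -1,   5]
  [  0,   2,   2]
R2 → R2 - (1/3)·R1
R3 → R3 + (1)·R2
REF = 
  [   3,    3,   -4]
  [   0,   -2, 19/3]
  [   0,    0, 25/3]

Row 3 reads [0 0 | 25/3], i.e. 0 = 25/3, so the system is inconsistent and w ∉ span{v₁, v₂}.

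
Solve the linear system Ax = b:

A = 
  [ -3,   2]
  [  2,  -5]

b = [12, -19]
x = [-2, 3]

Row reduce the augmented matrix [A|b]:
R2 → R2 + (2/3)·R1
REF = 
  [   -3,     2,    12]
  [    0, -11/3,   -11]

Back-substitution:
x₂ = (-11) / (-11/3) = 3
x₁ = (12 - (2)(3)) / (-3) = -2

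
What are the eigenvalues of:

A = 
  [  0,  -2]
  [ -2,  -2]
tr(A) = -2, det(A) = -4
Characteristic polynomial: λ² - tr(A)λ + det(A) = λ² + 2λ - 4
λ² + 2λ - 4 = 0  ⇒  λ = (-2 ± √((2)² - 4·(-4)))/2 = (-2 ± √(20))/2
  = -1 + √5,  -1 - √5

λ = -1 + √5, -1 - √5  (≈ 1.236, -3.236)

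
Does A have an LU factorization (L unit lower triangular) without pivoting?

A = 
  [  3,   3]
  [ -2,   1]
Yes.
A[1,1] = 3 ≠ 0, so Gaussian elimination proceeds without a row swap: multiplier ℓ₂₁ = (-2)/(3) = -2/3, and U[2,2] = 1 - (-2/3)(3) = 3.
L = 
  [   1,    0]
  [-2/3,    1]
U = 
  [  3,   3]
  [  0,   3]
Check row 2 of LU: [(-2/3)(3), (-2/3)(3) + 3] = [-2, 1] = row 2 of A ✓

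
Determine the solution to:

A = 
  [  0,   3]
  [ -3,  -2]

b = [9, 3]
x = [-3, 3]

Row reduce the augmented matrix [A|b]:
Swap R1 ↔ R2
REF = 
  [ -3,  -2,   3]
  [  0,   3,   9]

Back-substitution:
x₂ = 9 / 3 = 3
x₁ = (3 - (-2)(3)) / (-3) = -3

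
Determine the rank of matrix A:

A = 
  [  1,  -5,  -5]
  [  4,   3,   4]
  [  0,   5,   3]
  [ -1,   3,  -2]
rank(A) = 3

Row reduce:
R2 → R2 - (4)·R1
R4 → R4 + (1)·R1
R3 → R3 - (5/23)·R2
R4 → R4 + (2/23)·R2
R4 → R4 - (113/51)·R3
REF = 
  [     1,     -5,     -5]
  [     0,     23,     24]
  [     0,      0, -51/23]
  [     0,      0,      0]
Pivot columns: 1, 2, 3 → 3 pivots.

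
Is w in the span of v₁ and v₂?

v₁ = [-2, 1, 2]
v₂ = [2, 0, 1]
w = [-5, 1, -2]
No

Form the augmented matrix and row-reduce:
[v₁|v₂|w] = 
  [ -2,   2,  -5]
  [  1,   0,   1]
  [  2,   1,  -2]
R2 → R2 + (1/2)·R1
R3 → R3 + (1)·R1
R3 → R3 - (3)·R2
REF = 
  [  -2,    2,   -5]
  [   0,    1, -3/2]
  [   0,    0, -5/2]

Row 3 reads [0 0 | -5/2], i.e. 0 = -5/2, so the system is inconsistent and w ∉ span{v₁, v₂}.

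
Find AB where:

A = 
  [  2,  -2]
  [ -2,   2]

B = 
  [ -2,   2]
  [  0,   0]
A is 2×2 and B is 2×2, so AB is 2×2. Each entry is (row of A)·(column of B):
AB[1,1] = (2)(-2) + (-2)(0) = -4
AB[1,2] = (2)(2) + (-2)(0) = 4
AB[2,1] = (-2)(-2) + (2)(0) = 4
AB[2,2] = (-2)(2) + (2)(0) = -4

AB = 
  [ -4,   4]
  [  4,  -4]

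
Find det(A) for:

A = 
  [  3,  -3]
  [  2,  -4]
-6

For a 2×2 matrix, det = ad - bc = (3)(-4) - (-3)(2) = -6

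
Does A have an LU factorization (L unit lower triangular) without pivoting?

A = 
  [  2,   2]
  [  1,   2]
Yes.
A[1,1] = 2 ≠ 0, so Gaussian elimination proceeds without a row swap: multiplier ℓ₂₁ = (1)/(2) = 1/2, and U[2,2] = 2 - (1/2)(2) = 1.
L = 
  [  1,   0]
  [1/2,   1]
U = 
  [  2,   2]
  [  0,   1]
Check row 2 of LU: [(1/2)(2), (1/2)(2) + 1] = [1, 2] = row 2 of A ✓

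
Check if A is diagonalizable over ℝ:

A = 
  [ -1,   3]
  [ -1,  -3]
No

tr(A) = -4, det(A) = 6
Characteristic polynomial: λ² - tr(A)λ + det(A) = λ² + 4λ + 6
λ² + 4λ + 6 = 0  ⇒  λ = (-4 ± √((4)² - 4·(6)))/2 = (-4 ± √(-8))/2
  = -2 + i√2,  -2 - i√2
Eigenvalues: -2 + i√2, -2 - i√2  (≈ -2 + 1.414i, -2 - 1.414i)
Has complex eigenvalues (not diagonalizable over ℝ).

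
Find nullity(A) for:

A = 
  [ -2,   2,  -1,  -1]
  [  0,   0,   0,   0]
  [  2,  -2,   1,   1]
nullity(A) = 3

Row reduce:
R3 → R3 + (1)·R1
REF = 
  [ -2,   2,  -1,  -1]
  [  0,   0,   0,   0]
  [  0,   0,   0,   0]
Pivot columns: 1 → 1 pivot.
rank(A) = 1, so nullity(A) = 4 - 1 = 3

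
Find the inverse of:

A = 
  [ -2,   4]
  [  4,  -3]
det(A) = (-2)(-3) - (4)(4) = -10
For a 2×2 matrix, A⁻¹ = (1/det(A)) · [[d, -b], [-c, a]]
    = (-1/10) · [[-3, -4], [-4, -2]]

A⁻¹ = 
  [3/10,  2/5]
  [ 2/5,  1/5]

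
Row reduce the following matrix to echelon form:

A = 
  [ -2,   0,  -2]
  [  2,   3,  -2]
Row operations:
R2 → R2 + (1)·R1

Resulting echelon form:
REF = 
  [ -2,   0,  -2]
  [  0,   3,  -4]

Rank = 2 (number of non-zero pivot rows).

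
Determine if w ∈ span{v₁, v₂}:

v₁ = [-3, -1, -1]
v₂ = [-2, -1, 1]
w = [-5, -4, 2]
No

Form the augmented matrix and row-reduce:
[v₁|v₂|w] = 
  [ -3,  -2,  -5]
  [ -1,  -1,  -4]
  [ -1,   1,   2]
R2 → R2 - (1/3)·R1
R3 → R3 - (1/3)·R1
R3 → R3 + (5)·R2
REF = 
  [  -3,   -2,   -5]
  [   0, -1/3, -7/3]
  [   0,    0,   -8]

Row 3 reads [0 0 | -8], i.e. 0 = -8, so the system is inconsistent and w ∉ span{v₁, v₂}.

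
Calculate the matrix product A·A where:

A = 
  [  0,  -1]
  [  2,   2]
A² = A·A:
A²[1,1] = (0)(0) + (-1)(2) = -2
A²[1,2] = (0)(-1) + (-1)(2) = -2
A²[2,1] = (2)(0) + (2)(2) = 4
A²[2,2] = (2)(-1) + (2)(2) = 2
A² = 
  [ -2,  -2]
  [  4,   2]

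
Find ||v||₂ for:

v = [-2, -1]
2.236

||v||₂ = √((-2)² + (-1)²) = √5 = 2.236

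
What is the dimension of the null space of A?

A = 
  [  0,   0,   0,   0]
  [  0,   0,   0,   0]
nullity(A) = 4

Row reduce:
(no row operations needed)
REF = 
  [  0,   0,   0,   0]
  [  0,   0,   0,   0]
Pivot columns: none → 0 pivots.
rank(A) = 0, so nullity(A) = 4 - 0 = 4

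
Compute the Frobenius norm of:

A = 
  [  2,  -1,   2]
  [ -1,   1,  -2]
||A||_F = 3.873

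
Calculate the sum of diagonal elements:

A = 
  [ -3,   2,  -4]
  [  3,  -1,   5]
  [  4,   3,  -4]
-8

tr(A) = -3 + -1 + -4 = -8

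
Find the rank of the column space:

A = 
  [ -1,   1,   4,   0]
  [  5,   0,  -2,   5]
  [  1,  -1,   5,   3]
Row reduce:
R2 → R2 + (5)·R1
R3 → R3 + (1)·R1
REF = 
  [ -1,   1,   4,   0]
  [  0,   5,  18,   5]
  [  0,   0,   9,   3]
Pivot columns: 1, 2, 3 → 3 pivots.
dim(Col(A)) = number of pivot columns = 3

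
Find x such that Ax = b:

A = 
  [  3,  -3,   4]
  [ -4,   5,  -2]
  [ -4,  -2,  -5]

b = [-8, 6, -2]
x = [2, 2, -2]

Row reduce the augmented matrix [A|b]:
R2 → R2 + (4/3)·R1
R3 → R3 + (4/3)·R1
R3 → R3 + (6)·R2
REF = 
  [     3,     -3,      4,     -8]
  [     0,      1,   10/3,  -14/3]
  [     0,      0,   61/3, -122/3]

Back-substitution:
x₃ = (-122/3) / (61/3) = -2
x₂ = (-14/3 - (10/3)(-2)) / 1 = 2
x₁ = (-8 - (-3)(2) - (4)(-2)) / 3 = 2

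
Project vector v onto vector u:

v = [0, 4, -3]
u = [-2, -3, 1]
v·u = (0)(-2) + (4)(-3) + (-3)(1) = -15
u·u = (-2)² + (-3)² + (1)² = 14
proj_u(v) = (v·u / u·u) × u = (-15/14) × u

proj_u(v) = [15/7, 45/14, -15/14]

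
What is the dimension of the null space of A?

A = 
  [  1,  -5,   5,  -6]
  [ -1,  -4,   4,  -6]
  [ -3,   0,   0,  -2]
nullity(A) = 2

Row reduce:
R2 → R2 + (1)·R1
R3 → R3 + (3)·R1
R3 → R3 - (5/3)·R2
REF = 
  [  1,  -5,   5,  -6]
  [  0,  -9,   9, -12]
  [  0,   0,   0,   0]
Pivot columns: 1, 2 → 2 pivots.
rank(A) = 2, so nullity(A) = 4 - 2 = 2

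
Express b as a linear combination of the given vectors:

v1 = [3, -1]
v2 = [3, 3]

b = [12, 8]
c1 = 1, c2 = 3

b = 1·v1 + 3·v2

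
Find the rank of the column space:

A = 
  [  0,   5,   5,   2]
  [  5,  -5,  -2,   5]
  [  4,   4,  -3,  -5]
Row reduce:
Swap R1 ↔ R2
R3 → R3 - (4/5)·R1
R3 → R3 - (8/5)·R2
REF = 
  [    5,    -5,    -2,     5]
  [    0,     5,     5,     2]
  [    0,     0, -47/5, -61/5]
Pivot columns: 1, 2, 3 → 3 pivots.
dim(Col(A)) = number of pivot columns = 3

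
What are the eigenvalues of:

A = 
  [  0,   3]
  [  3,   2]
tr(A) = 2, det(A) = -9
Characteristic polynomial: λ² - tr(A)λ + det(A) = λ² - 2λ - 9
λ² - 2λ - 9 = 0  ⇒  λ = (2 ± √((-2)² - 4·(-9)))/2 = (2 ± √(40))/2
  = 1 + √10,  1 - √10

λ = 1 + √10, 1 - √10  (≈ 4.162, -2.162)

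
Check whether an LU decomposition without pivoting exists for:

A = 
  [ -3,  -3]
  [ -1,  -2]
Yes.
A[1,1] = -3 ≠ 0, so Gaussian elimination proceeds without a row swap: multiplier ℓ₂₁ = (-1)/(-3) = 1/3, and U[2,2] = -2 - (1/3)(-3) = -1.
L = 
  [  1,   0]
  [1/3,   1]
U = 
  [ -3,  -3]
  [  0,  -1]
Check row 2 of LU: [(1/3)(-3), (1/3)(-3) + (-1)] = [-1, -2] = row 2 of A ✓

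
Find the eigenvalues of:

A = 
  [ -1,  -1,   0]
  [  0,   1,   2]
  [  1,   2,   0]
Characteristic polynomial: det(λI - A) = λ³ - 5λ - 2
Testing integer divisors of the constant term: p(-2) = 0, so (λ + 2) is a factor:
p(λ) = (λ + 2)(λ² - 2λ - 1)
λ² - 2λ - 1 = 0  ⇒  λ = (2 ± √((-2)² - 4·(-1)))/2 = (2 ± √(8))/2
  = 1 + √2,  1 - √2

λ = -2, 1 + √2, 1 - √2  (≈ -2, 2.414, -0.4142)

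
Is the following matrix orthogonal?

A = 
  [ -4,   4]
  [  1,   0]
No

AᵀA = 
  [ 17, -16]
  [-16,  16]
≠ I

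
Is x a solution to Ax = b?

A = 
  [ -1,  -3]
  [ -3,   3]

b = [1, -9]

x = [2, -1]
Yes

Ax = [1, -9] = b ✓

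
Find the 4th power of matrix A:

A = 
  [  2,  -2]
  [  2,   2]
A^4 = 
  [-64,   0]
  [  0, -64]

A² = A·A:
A²[1,1] = (2)(2) + (-2)(2) = 0
A²[1,2] = (2)(-2) + (-2)(2) = -8
A²[2,1] = (2)(2) + (2)(2) = 8
A²[2,2] = (2)(-2) + (2)(2) = 0
A² = 
  [  0,  -8]
  [  8,   0]

A^3 = A^2·A:
A^3[1,1] = (0)(2) + (-8)(2) = -16
A^3[1,2] = (0)(-2) + (-8)(2) = -16
A^3[2,1] = (8)(2) + (0)(2) = 16
A^3[2,2] = (8)(-2) + (0)(2) = -16
A^3 = 
  [-16, -16]
  [ 16, -16]

A^4 = A^3·A:
A^4[1,1] = (-16)(2) + (-16)(2) = -64
A^4[1,2] = (-16)(-2) + (-16)(2) = 0
A^4[2,1] = (16)(2) + (-16)(2) = 0
A^4[2,2] = (16)(-2) + (-16)(2) = -64
A^4 = 
  [-64,   0]
  [  0, -64]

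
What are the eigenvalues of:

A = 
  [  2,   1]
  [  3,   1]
λ = (3 + √13)/2, (3 - √13)/2  (≈ 3.303, -0.3028)

tr(A) = 3, det(A) = -1
Characteristic polynomial: λ² - tr(A)λ + det(A) = λ² - 3λ - 1
λ² - 3λ - 1 = 0  ⇒  λ = (3 ± √((-3)² - 4·(-1)))/2 = (3 ± √(13))/2
  = (3 + √13)/2,  (3 - √13)/2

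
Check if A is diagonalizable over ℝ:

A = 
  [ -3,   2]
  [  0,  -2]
Yes

tr(A) = -5, det(A) = 6
Characteristic polynomial: λ² - tr(A)λ + det(A) = λ² + 5λ + 6
λ² + 5λ + 6 = (λ + 3)(λ + 2)
Eigenvalues: -2, -3
λ=-3: alg. mult. = 1, geom. mult. = 2 - rank(A - (-3)I) = 2 - 1 = 1
λ=-2: alg. mult. = 1, geom. mult. = 2 - rank(A - (-2)I) = 2 - 1 = 1
Sum of geometric multiplicities equals n, so A has n independent eigenvectors.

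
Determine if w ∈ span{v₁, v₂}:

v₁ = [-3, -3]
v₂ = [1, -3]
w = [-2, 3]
Yes

Form the augmented matrix and row-reduce:
[v₁|v₂|w] = 
  [ -3,   1,  -2]
  [ -3,  -3,   3]
R2 → R2 - (1)·R1
REF = 
  [ -3,   1,  -2]
  [  0,  -4,   5]

No row of the form [0 0 | nonzero], so the system is consistent. Back-substitution gives c₁ = 1/4, c₂ = -5/4: w = (1/4)·v₁ + (-5/4)·v₂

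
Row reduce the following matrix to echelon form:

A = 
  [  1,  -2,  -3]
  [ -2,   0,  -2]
Row operations:
R2 → R2 + (2)·R1

Resulting echelon form:
REF = 
  [  1,  -2,  -3]
  [  0,  -4,  -8]

Rank = 2 (number of non-zero pivot rows).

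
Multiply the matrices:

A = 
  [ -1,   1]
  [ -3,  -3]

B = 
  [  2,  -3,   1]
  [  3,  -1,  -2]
A is 2×2 and B is 2×3, so AB is 2×3. Each entry is (row of A)·(column of B):
AB[1,1] = (-1)(2) + (1)(3) = 1
AB[1,2] = (-1)(-3) + (1)(-1) = 2
AB[1,3] = (-1)(1) + (1)(-2) = -3
AB[2,1] = (-3)(2) + (-3)(3) = -15
AB[2,2] = (-3)(-3) + (-3)(-1) = 12
AB[2,3] = (-3)(1) + (-3)(-2) = 3

AB = 
  [  1,   2,  -3]
  [-15,  12,   3]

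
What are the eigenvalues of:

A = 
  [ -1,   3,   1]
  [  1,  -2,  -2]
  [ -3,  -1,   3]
λ = -2, 1 + √6, 1 - √6  (≈ -2, 3.449, -1.449)

Characteristic polynomial: det(λI - A) = λ³ - 9λ - 10
Testing integer divisors of the constant term: p(-2) = 0, so (λ + 2) is a factor:
p(λ) = (λ + 2)(λ² - 2λ - 5)
λ² - 2λ - 5 = 0  ⇒  λ = (2 ± √((-2)² - 4·(-5)))/2 = (2 ± √(24))/2
  = 1 + √6,  1 - √6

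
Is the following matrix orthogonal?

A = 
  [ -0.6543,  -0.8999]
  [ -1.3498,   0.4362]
No

AᵀA = 
  [  2.2501,   0]
  [  0,   1.0001]
≠ I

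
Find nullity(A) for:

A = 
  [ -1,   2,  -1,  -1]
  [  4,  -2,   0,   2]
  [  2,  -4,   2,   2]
nullity(A) = 2

Row reduce:
R2 → R2 + (4)·R1
R3 → R3 + (2)·R1
REF = 
  [ -1,   2,  -1,  -1]
  [  0,   6,  -4,  -2]
  [  0,   0,   0,   0]
Pivot columns: 1, 2 → 2 pivots.
rank(A) = 2, so nullity(A) = 4 - 2 = 2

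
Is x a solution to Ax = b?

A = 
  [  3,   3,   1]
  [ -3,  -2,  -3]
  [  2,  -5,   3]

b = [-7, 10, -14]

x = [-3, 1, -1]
Yes

Ax = [-7, 10, -14] = b ✓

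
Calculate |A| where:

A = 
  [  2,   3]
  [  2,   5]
4

For a 2×2 matrix, det = ad - bc = (2)(5) - (3)(2) = 4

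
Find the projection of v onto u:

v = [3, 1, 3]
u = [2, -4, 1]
proj_u(v) = [10/21, -20/21, 5/21]

v·u = (3)(2) + (1)(-4) + (3)(1) = 5
u·u = (2)² + (-4)² + (1)² = 21
proj_u(v) = (v·u / u·u) × u = (5/21) × u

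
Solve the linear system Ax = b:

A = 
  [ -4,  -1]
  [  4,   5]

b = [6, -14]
x = [-1, -2]

Row reduce the augmented matrix [A|b]:
R2 → R2 + (1)·R1
REF = 
  [ -4,  -1,   6]
  [  0,   4,  -8]

Back-substitution:
x₂ = (-8) / 4 = -2
x₁ = (6 - (-1)(-2)) / (-4) = -1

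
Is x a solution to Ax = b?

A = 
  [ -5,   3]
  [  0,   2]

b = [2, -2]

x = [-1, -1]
Yes

Ax = [2, -2] = b ✓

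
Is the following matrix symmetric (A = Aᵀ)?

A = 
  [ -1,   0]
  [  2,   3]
No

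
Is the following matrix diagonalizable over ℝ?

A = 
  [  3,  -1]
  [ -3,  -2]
Yes

tr(A) = 1, det(A) = -9
Characteristic polynomial: λ² - tr(A)λ + det(A) = λ² - λ - 9
λ² - λ - 9 = 0  ⇒  λ = (1 ± √((-1)² - 4·(-9)))/2 = (1 ± √(37))/2
  = (1 + √37)/2,  (1 - √37)/2
Eigenvalues: (1 + √37)/2, (1 - √37)/2  (≈ 3.541, -2.541)
The two irrational eigenvalues are distinct (simple), so each has alg. mult. = geom. mult. = 1.
Sum of geometric multiplicities equals n, so A has n independent eigenvectors.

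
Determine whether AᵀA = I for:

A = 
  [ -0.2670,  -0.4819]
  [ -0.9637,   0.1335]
No

AᵀA = 
  [  1,   0]
  [  0,   0.2500]
≠ I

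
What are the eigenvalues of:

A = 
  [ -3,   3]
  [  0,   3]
tr(A) = 0, det(A) = -9
Characteristic polynomial: λ² - tr(A)λ + det(A) = λ² - 9
λ² - 9 = (λ + 3)(λ - 3)

λ = 3, -3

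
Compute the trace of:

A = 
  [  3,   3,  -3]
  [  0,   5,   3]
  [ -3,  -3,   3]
11

tr(A) = 3 + 5 + 3 = 11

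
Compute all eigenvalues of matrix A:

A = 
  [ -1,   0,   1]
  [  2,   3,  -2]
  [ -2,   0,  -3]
Characteristic polynomial: det(λI - A) = λ³ + λ² - 7λ - 15
Testing integer divisors of the constant term: p(3) = 0, so (λ - 3) is a factor:
p(λ) = (λ - 3)(λ² + 4λ + 5)
λ² + 4λ + 5 = 0  ⇒  λ = (-4 ± √((4)² - 4·(5)))/2 = (-4 ± √(-4))/2
  = -2 + i,  -2 - i

λ = 3, -2 + i, -2 - i  (≈ 3, -2 + 1i, -2 - 1i)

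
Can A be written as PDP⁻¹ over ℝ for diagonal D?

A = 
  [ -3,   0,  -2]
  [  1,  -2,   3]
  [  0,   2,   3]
Yes

Characteristic polynomial: det(λI - A) = λ³ + 2λ² - 15λ - 32
By the rational root theorem any rational root is an integer dividing 32; none of those is a root, so p(λ) has no rational roots and hence (being an irreducible cubic) no repeated roots.
Discriminant of the cubic: Δ = 5056
Δ > 0 ⇒ three distinct real eigenvalues: λ ≈ -3.72, -2.197, 3.916
Three distinct real eigenvalues, so A has 3 independent eigenvectors.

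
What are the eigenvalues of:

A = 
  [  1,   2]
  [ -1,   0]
tr(A) = 1, det(A) = 2
Characteristic polynomial: λ² - tr(A)λ + det(A) = λ² - λ + 2
λ² - λ + 2 = 0  ⇒  λ = (1 ± √((-1)² - 4·(2)))/2 = (1 ± √(-7))/2
  = (1 + i√7)/2,  (1 - i√7)/2

λ = (1 + i√7)/2, (1 - i√7)/2  (≈ 0.5 + 1.323i, 0.5 - 1.323i)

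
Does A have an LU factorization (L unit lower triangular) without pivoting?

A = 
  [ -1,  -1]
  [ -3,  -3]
Yes.
A[1,1] = -1 ≠ 0, so Gaussian elimination proceeds without a row swap: multiplier ℓ₂₁ = (-3)/(-1) = 3, and U[2,2] = -3 - (3)(-1) = 0.
L = 
  [  1,   0]
  [  3,   1]
U = 
  [ -1,  -1]
  [  0,   0]
Check row 2 of LU: [(3)(-1), (3)(-1) + 0] = [-3, -3] = row 2 of A ✓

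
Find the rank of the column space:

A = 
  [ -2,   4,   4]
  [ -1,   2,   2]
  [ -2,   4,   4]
dim(Col(A)) = 1

Row reduce:
R2 → R2 - (1/2)·R1
R3 → R3 - (1)·R1
REF = 
  [ -2,   4,   4]
  [  0,   0,   0]
  [  0,   0,   0]
Pivot columns: 1 → 1 pivot.
dim(Col(A)) = number of pivot columns = 1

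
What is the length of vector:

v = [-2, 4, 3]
5.385

||v||₂ = √((-2)² + (4)² + (3)²) = √29 = 5.385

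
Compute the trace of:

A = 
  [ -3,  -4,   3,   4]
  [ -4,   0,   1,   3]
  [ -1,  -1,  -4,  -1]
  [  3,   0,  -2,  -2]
-9

tr(A) = -3 + 0 + -4 + -2 = -9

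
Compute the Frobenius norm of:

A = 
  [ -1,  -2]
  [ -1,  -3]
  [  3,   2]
||A||_F = 5.292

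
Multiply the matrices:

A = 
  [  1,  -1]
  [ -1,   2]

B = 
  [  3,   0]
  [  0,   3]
AB = 
  [  3,  -3]
  [ -3,   6]

A is 2×2 and B is 2×2, so AB is 2×2. Each entry is (row of A)·(column of B):
AB[1,1] = (1)(3) + (-1)(0) = 3
AB[1,2] = (1)(0) + (-1)(3) = -3
AB[2,1] = (-1)(3) + (2)(0) = -3
AB[2,2] = (-1)(0) + (2)(3) = 6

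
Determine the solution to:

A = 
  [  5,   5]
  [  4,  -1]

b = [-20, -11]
Row reduce the augmented matrix [A|b]:
R2 → R2 - (4/5)·R1
REF = 
  [  5,   5, -20]
  [  0,  -5,   5]

Back-substitution:
x₂ = 5 / (-5) = -1
x₁ = (-20 - (5)(-1)) / 5 = -3

x = [-3, -1]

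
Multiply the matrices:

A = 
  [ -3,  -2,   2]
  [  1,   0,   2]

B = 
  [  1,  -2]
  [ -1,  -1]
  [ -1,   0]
AB = 
  [ -3,   8]
  [ -1,  -2]

A is 2×3 and B is 3×2, so AB is 2×2. Each entry is (row of A)·(column of B):
AB[1,1] = (-3)(1) + (-2)(-1) + (2)(-1) = -3
AB[1,2] = (-3)(-2) + (-2)(-1) + (2)(0) = 8
AB[2,1] = (1)(1) + (0)(-1) + (2)(-1) = -1
AB[2,2] = (1)(-2) + (0)(-1) + (2)(0) = -2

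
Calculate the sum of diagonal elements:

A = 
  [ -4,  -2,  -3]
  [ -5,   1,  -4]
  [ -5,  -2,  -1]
-4

tr(A) = -4 + 1 + -1 = -4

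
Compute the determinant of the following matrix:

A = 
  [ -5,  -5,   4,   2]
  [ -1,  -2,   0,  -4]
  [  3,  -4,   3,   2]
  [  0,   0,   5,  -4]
-1070

Cofactor expansion along row 1: det(A) = a₁₁M₁₁ - a₁₂M₁₂ + a₁₃M₁₃ - a₁₄M₁₄

M₁₁ = det[[-2, 0, -4]; [-4, 3, 2]; [0, 5, -4]]
  = (-2)·((3)(-4) - (2)(5)) - (0)·((-4)(-4) - (2)(0)) + (-4)·((-4)(5) - (3)(0))
  = (-2)(-22) - (0)(16) + (-4)(-20)
  = 124
M₁₂ = det[[-1, 0, -4]; [3, 3, 2]; [0, 5, -4]]
  = (-1)·((3)(-4) - (2)(5)) - (0)·((3)(-4) - (2)(0)) + (-4)·((3)(5) - (3)(0))
  = (-1)(-22) - (0)(-12) + (-4)(15)
  = -38
M₁₃ = det[[-1, -2, -4]; [3, -4, 2]; [0, 0, -4]]
  = (-1)·((-4)(-4) - (2)(0)) - (-2)·((3)(-4) - (2)(0)) + (-4)·((3)(0) - (-4)(0))
  = (-1)(16) - (-2)(-12) + (-4)(0)
  = -40
M₁₄ = det[[-1, -2, 0]; [3, -4, 3]; [0, 0, 5]]
  = (-1)·((-4)(5) - (3)(0)) - (-2)·((3)(5) - (3)(0)) + (0)·((3)(0) - (-4)(0))
  = (-1)(-20) - (-2)(15) + (0)(0)
  = 50

det(A) = (-5)(124) - (-5)(-38) + (4)(-40) - (2)(50) = -1070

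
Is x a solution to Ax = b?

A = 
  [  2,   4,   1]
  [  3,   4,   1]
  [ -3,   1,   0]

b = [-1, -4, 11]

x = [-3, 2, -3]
Yes

Ax = [-1, -4, 11] = b ✓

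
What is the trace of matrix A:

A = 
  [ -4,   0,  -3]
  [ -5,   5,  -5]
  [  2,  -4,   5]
6

tr(A) = -4 + 5 + 5 = 6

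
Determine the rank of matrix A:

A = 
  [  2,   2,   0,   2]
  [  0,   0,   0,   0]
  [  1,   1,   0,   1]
rank(A) = 1

Row reduce:
R3 → R3 - (1/2)·R1
REF = 
  [  2,   2,   0,   2]
  [  0,   0,   0,   0]
  [  0,   0,   0,   0]
Pivot columns: 1 → 1 pivot.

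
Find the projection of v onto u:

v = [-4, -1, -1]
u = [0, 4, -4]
proj_u(v) = [0, 0, 0]

v·u = (-4)(0) + (-1)(4) + (-1)(-4) = 0
u·u = (0)² + (4)² + (-4)² = 32
proj_u(v) = (v·u / u·u) × u = (0/32) × u = (0) × u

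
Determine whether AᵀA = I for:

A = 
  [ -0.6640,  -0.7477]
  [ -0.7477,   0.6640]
Yes

AᵀA = 
  [  1,   0]
  [  0,   1]
≈ I (equal to I up to the 4-dp rounding of the entries)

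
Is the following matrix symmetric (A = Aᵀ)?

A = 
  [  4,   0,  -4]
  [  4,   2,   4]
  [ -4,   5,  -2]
No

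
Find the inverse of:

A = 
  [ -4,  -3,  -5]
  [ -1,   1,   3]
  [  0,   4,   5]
det(A) = (-4)·((1)(5) - (3)(4)) - (-3)·((-1)(5) - (3)(0)) + (-5)·((-1)(4) - (1)(0))
  = (-4)(-7) - (-3)(-5) + (-5)(-4)
  = 33
det(A) = 33 ≠ 0, so A is invertible.

Cofactors Cᵢⱼ = (-1)ⁱ⁺ʲ·Mᵢⱼ:
C = 
  [ -7,   5,  -4]
  [ -5, -20,  16]
  [ -4,  17,  -7]

adj(A) = Cᵀ:
adj(A) = 
  [ -7,  -5,  -4]
  [  5, -20,  17]
  [ -4,  16,  -7]

A⁻¹ = (1/33) · adj(A):
A⁻¹ = 
  [ -7/33,  -5/33,  -4/33]
  [  5/33, -20/33,  17/33]
  [ -4/33,  16/33,  -7/33]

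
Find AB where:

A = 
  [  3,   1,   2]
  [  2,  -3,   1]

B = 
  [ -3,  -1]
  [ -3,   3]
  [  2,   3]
AB = 
  [ -8,   6]
  [  5,  -8]

A is 2×3 and B is 3×2, so AB is 2×2. Each entry is (row of A)·(column of B):
AB[1,1] = (3)(-3) + (1)(-3) + (2)(2) = -8
AB[1,2] = (3)(-1) + (1)(3) + (2)(3) = 6
AB[2,1] = (2)(-3) + (-3)(-3) + (1)(2) = 5
AB[2,2] = (2)(-1) + (-3)(3) + (1)(3) = -8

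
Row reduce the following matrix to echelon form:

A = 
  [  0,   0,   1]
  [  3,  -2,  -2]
Row operations:
Swap R1 ↔ R2

Resulting echelon form:
REF = 
  [  3,  -2,  -2]
  [  0,   0,   1]

Rank = 2 (number of non-zero pivot rows).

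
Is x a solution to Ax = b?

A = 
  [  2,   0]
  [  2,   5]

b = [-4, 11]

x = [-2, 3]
Yes

Ax = [-4, 11] = b ✓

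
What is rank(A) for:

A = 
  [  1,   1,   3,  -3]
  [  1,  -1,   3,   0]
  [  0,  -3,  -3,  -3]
Row reduce:
R2 → R2 - (1)·R1
R3 → R3 - (3/2)·R2
REF = 
  [    1,     1,     3,    -3]
  [    0,    -2,     0,     3]
  [    0,     0,    -3, -15/2]
Pivot columns: 1, 2, 3 → 3 pivots.

rank(A) = 3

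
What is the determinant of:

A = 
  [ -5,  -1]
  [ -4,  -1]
1

For a 2×2 matrix, det = ad - bc = (-5)(-1) - (-1)(-4) = 1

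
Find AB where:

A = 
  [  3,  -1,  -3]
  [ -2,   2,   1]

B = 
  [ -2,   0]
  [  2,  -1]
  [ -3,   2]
AB = 
  [  1,  -5]
  [  5,   0]

A is 2×3 and B is 3×2, so AB is 2×2. Each entry is (row of A)·(column of B):
AB[1,1] = (3)(-2) + (-1)(2) + (-3)(-3) = 1
AB[1,2] = (3)(0) + (-1)(-1) + (-3)(2) = -5
AB[2,1] = (-2)(-2) + (2)(2) + (1)(-3) = 5
AB[2,2] = (-2)(0) + (2)(-1) + (1)(2) = 0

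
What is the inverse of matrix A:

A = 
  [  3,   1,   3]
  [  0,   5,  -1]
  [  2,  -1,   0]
det(A) = (3)·((5)(0) - (-1)(-1)) - (1)·((0)(0) - (-1)(2)) + (3)·((0)(-1) - (5)(2))
  = (3)(-1) - (1)(2) + (3)(-10)
  = -35
det(A) = -35 ≠ 0, so A is invertible.

Cofactors Cᵢⱼ = (-1)ⁱ⁺ʲ·Mᵢⱼ:
C = 
  [ -1,  -2, -10]
  [ -3,  -6,   5]
  [-16,   3,  15]

adj(A) = Cᵀ:
adj(A) = 
  [ -1,  -3, -16]
  [ -2,  -6,   3]
  [-10,   5,  15]

A⁻¹ = (-1/35) · adj(A):
A⁻¹ = 
  [ 1/35,  3/35, 16/35]
  [ 2/35,  6/35, -3/35]
  [  2/7,  -1/7,  -3/7]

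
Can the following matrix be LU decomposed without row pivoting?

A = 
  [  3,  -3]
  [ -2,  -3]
Yes.
A[1,1] = 3 ≠ 0, so Gaussian elimination proceeds without a row swap: multiplier ℓ₂₁ = (-2)/(3) = -2/3, and U[2,2] = -3 - (-2/3)(-3) = -5.
L = 
  [   1,    0]
  [-2/3,    1]
U = 
  [  3,  -3]
  [  0,  -5]
Check row 2 of LU: [(-2/3)(3), (-2/3)(-3) + (-5)] = [-2, -3] = row 2 of A ✓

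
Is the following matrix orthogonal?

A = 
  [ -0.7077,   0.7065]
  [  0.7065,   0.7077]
Yes

AᵀA = 
  [  1,   0]
  [  0,   1]
≈ I (equal to I up to the 4-dp rounding of the entries)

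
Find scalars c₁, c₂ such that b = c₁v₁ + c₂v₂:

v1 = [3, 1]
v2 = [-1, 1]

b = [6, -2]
c1 = 1, c2 = -3

b = 1·v1 + -3·v2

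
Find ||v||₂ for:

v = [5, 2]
5.385

||v||₂ = √((5)² + (2)²) = √29 = 5.385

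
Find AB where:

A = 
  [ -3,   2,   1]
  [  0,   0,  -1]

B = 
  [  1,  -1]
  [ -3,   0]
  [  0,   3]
A is 2×3 and B is 3×2, so AB is 2×2. Each entry is (row of A)·(column of B):
AB[1,1] = (-3)(1) + (2)(-3) + (1)(0) = -9
AB[1,2] = (-3)(-1) + (2)(0) + (1)(3) = 6
AB[2,1] = (0)(1) + (0)(-3) + (-1)(0) = 0
AB[2,2] = (0)(-1) + (0)(0) + (-1)(3) = -3

AB = 
  [ -9,   6]
  [  0,  -3]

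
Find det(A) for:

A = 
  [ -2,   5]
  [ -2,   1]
8

For a 2×2 matrix, det = ad - bc = (-2)(1) - (5)(-2) = 8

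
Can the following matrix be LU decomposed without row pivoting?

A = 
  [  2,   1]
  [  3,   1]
Yes.
A[1,1] = 2 ≠ 0, so Gaussian elimination proceeds without a row swap: multiplier ℓ₂₁ = (3)/(2) = 3/2, and U[2,2] = 1 - (3/2)(1) = -1/2.
L = 
  [  1,   0]
  [3/2,   1]
U = 
  [   2,    1]
  [   0, -1/2]
Check row 2 of LU: [(3/2)(2), (3/2)(1) + (-1/2)] = [3, 1] = row 2 of A ✓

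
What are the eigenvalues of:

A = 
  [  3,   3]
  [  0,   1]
tr(A) = 4, det(A) = 3
Characteristic polynomial: λ² - tr(A)λ + det(A) = λ² - 4λ + 3
λ² - 4λ + 3 = (λ - 1)(λ - 3)

λ = 3, 1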